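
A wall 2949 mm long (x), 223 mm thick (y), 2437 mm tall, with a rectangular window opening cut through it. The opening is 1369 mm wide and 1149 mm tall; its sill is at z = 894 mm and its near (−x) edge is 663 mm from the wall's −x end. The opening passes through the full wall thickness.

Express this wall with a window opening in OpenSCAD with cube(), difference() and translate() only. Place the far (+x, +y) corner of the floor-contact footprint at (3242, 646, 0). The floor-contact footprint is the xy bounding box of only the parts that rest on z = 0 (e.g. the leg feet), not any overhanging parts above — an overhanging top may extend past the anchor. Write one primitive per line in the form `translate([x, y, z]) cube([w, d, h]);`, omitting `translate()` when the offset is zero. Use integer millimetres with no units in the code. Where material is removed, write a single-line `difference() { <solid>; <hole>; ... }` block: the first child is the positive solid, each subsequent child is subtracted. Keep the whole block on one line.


difference() { translate([293, 423, 0]) cube([2949, 223, 2437]); translate([956, 423, 894]) cube([1369, 223, 1149]); }


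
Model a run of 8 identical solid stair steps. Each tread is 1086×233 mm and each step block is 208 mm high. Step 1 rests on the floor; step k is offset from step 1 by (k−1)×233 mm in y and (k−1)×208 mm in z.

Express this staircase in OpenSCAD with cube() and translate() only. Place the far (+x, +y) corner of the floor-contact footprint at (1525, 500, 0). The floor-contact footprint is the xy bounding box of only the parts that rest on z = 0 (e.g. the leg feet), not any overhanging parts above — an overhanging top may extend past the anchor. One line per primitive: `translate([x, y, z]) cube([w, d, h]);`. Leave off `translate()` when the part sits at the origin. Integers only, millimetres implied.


translate([439, 267, 0]) cube([1086, 233, 208]);
translate([439, 500, 208]) cube([1086, 233, 208]);
translate([439, 733, 416]) cube([1086, 233, 208]);
translate([439, 966, 624]) cube([1086, 233, 208]);
translate([439, 1199, 832]) cube([1086, 233, 208]);
translate([439, 1432, 1040]) cube([1086, 233, 208]);
translate([439, 1665, 1248]) cube([1086, 233, 208]);
translate([439, 1898, 1456]) cube([1086, 233, 208]);


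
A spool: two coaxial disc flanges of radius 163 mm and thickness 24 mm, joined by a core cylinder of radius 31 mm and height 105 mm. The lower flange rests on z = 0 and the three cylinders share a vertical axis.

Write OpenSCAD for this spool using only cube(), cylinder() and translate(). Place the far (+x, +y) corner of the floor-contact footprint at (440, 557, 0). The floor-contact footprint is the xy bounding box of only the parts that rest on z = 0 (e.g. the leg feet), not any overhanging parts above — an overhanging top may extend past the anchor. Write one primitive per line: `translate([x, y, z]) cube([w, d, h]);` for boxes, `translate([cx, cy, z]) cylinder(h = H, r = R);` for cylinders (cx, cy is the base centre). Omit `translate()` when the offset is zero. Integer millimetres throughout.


translate([277, 394, 0]) cylinder(h = 24, r = 163);
translate([277, 394, 24]) cylinder(h = 105, r = 31);
translate([277, 394, 129]) cylinder(h = 24, r = 163);


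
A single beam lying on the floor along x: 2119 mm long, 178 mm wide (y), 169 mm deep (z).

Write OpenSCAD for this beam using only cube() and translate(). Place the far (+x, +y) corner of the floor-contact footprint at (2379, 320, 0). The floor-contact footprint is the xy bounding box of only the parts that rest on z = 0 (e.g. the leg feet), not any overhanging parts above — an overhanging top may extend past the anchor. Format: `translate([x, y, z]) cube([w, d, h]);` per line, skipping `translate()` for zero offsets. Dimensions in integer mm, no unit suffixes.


translate([260, 142, 0]) cube([2119, 178, 169]);


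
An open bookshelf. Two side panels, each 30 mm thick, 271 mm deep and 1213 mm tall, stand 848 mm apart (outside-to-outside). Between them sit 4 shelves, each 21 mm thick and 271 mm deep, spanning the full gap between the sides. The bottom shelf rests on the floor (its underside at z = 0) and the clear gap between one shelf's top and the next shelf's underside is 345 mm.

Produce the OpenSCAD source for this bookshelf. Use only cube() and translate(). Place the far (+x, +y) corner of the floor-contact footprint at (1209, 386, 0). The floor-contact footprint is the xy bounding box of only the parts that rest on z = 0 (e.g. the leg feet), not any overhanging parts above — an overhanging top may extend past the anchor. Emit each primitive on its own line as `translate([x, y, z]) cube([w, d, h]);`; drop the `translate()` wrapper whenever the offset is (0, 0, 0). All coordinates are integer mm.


translate([361, 115, 0]) cube([30, 271, 1213]);
translate([1179, 115, 0]) cube([30, 271, 1213]);
translate([391, 115, 0]) cube([788, 271, 21]);
translate([391, 115, 366]) cube([788, 271, 21]);
translate([391, 115, 732]) cube([788, 271, 21]);
translate([391, 115, 1098]) cube([788, 271, 21]);


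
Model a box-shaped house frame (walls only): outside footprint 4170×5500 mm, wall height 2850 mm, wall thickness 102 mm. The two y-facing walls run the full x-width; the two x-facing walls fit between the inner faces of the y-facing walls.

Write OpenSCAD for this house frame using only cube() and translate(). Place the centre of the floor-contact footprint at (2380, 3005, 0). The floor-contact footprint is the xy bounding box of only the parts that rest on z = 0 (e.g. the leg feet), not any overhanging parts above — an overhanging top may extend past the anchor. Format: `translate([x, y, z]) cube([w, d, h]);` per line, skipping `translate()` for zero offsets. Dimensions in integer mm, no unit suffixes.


translate([295, 255, 0]) cube([4170, 102, 2850]);
translate([295, 5653, 0]) cube([4170, 102, 2850]);
translate([295, 357, 0]) cube([102, 5296, 2850]);
translate([4363, 357, 0]) cube([102, 5296, 2850]);


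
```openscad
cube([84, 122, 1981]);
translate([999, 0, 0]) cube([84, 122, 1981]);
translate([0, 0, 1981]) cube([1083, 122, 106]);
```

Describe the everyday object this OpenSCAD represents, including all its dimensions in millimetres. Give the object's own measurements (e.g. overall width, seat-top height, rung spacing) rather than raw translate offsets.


A door frame. The clear opening is 915 mm wide and 1981 mm high. Two 84 mm wide jambs, 122 mm deep, stand either side of the opening from the floor to the top of the opening. A 106 mm thick head sits across the top of both jambs, spanning the full outside width of the frame.


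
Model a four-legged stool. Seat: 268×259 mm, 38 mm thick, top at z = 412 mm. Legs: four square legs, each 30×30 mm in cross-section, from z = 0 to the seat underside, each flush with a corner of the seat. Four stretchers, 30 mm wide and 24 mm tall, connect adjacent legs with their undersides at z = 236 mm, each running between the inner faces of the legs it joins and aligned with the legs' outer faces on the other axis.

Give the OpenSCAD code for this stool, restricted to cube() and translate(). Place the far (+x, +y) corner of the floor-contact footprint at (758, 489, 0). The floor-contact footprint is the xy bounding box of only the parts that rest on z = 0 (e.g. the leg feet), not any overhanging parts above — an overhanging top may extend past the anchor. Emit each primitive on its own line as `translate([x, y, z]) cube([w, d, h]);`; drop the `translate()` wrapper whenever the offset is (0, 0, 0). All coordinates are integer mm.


translate([490, 230, 374]) cube([268, 259, 38]);
translate([490, 230, 0]) cube([30, 30, 374]);
translate([728, 230, 0]) cube([30, 30, 374]);
translate([490, 459, 0]) cube([30, 30, 374]);
translate([728, 459, 0]) cube([30, 30, 374]);
translate([520, 230, 236]) cube([208, 30, 24]);
translate([520, 459, 236]) cube([208, 30, 24]);
translate([490, 260, 236]) cube([30, 199, 24]);
translate([728, 260, 236]) cube([30, 199, 24]);


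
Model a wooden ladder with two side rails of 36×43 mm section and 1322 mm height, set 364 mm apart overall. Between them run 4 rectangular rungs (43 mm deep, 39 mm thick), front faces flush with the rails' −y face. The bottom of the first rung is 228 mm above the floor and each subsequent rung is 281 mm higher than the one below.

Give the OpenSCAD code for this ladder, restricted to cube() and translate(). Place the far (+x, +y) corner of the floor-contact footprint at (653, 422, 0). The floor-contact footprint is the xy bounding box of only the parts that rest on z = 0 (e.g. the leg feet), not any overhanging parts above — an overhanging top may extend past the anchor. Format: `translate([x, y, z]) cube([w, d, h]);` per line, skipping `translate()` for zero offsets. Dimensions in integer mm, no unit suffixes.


// rung span = 364 - 2*36 = 292
// rung[k] z = 228 + k*281
translate([289, 379, 0]) cube([36, 43, 1322]);
translate([617, 379, 0]) cube([36, 43, 1322]);
translate([325, 379, 228]) cube([292, 43, 39]);
translate([325, 379, 509]) cube([292, 43, 39]);
translate([325, 379, 790]) cube([292, 43, 39]);
translate([325, 379, 1071]) cube([292, 43, 39]);


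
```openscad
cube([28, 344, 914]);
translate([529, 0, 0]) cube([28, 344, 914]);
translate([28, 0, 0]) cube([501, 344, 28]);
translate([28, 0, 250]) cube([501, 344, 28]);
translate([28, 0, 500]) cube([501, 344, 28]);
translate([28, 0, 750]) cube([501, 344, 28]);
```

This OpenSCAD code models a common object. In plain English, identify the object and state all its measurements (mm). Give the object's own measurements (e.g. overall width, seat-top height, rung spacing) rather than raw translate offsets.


An open bookshelf. Two side panels, each 28 mm thick, 344 mm deep and 914 mm tall, stand 557 mm apart (outside-to-outside). Between them sit 4 shelves, each 28 mm thick and 344 mm deep, spanning the full gap between the sides. The bottom shelf rests on the floor (its underside at z = 0) and the clear gap between one shelf's top and the next shelf's underside is 222 mm.


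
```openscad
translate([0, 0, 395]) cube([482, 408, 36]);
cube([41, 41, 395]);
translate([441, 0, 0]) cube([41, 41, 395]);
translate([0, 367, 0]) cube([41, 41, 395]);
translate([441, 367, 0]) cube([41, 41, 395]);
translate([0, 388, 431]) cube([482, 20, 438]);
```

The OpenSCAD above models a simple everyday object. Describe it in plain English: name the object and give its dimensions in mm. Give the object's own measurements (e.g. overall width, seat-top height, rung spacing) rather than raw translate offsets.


A chair. The seat is a 482×408×36 mm slab with its top at z = 431 mm, on four 41×41 mm corner legs (flush with the seat edges, standing on z = 0). A flat backrest 20 mm thick, 438 mm tall, spans the full seat width and rises from the seat top along its +y edge, rear face flush with the rear of the seat.


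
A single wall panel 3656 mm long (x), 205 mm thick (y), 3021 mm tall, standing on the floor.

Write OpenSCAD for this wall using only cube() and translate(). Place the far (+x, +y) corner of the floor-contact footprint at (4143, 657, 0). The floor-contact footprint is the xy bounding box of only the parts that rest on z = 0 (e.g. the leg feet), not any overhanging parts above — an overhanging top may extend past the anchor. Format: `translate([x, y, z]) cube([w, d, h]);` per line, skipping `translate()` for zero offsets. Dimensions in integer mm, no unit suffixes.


translate([487, 452, 0]) cube([3656, 205, 3021]);


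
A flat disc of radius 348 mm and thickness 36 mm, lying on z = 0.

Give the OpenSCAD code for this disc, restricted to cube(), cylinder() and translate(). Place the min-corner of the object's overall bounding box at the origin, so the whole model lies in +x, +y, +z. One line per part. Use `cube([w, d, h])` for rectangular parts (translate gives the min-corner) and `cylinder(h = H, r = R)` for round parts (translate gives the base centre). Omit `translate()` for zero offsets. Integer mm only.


translate([348, 348, 0]) cylinder(h = 36, r = 348);


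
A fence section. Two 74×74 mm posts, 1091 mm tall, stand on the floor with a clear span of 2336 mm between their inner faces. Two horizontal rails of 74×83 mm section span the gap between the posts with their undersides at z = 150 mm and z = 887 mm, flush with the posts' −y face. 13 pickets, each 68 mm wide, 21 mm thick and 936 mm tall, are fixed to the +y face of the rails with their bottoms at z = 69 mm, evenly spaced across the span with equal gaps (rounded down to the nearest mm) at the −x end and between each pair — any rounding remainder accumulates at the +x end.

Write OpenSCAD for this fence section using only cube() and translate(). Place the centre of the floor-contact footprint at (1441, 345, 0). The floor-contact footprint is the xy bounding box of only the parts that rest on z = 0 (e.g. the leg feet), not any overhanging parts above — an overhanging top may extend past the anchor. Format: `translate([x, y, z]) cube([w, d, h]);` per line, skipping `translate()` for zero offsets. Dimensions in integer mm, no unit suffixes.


translate([199, 308, 0]) cube([74, 74, 1091]);
translate([2609, 308, 0]) cube([74, 74, 1091]);
translate([273, 308, 150]) cube([2336, 74, 83]);
translate([273, 308, 887]) cube([2336, 74, 83]);
translate([376, 382, 69]) cube([68, 21, 936]);
translate([547, 382, 69]) cube([68, 21, 936]);
translate([718, 382, 69]) cube([68, 21, 936]);
translate([889, 382, 69]) cube([68, 21, 936]);
translate([1060, 382, 69]) cube([68, 21, 936]);
translate([1231, 382, 69]) cube([68, 21, 936]);
translate([1402, 382, 69]) cube([68, 21, 936]);
translate([1573, 382, 69]) cube([68, 21, 936]);
translate([1744, 382, 69]) cube([68, 21, 936]);
translate([1915, 382, 69]) cube([68, 21, 936]);
translate([2086, 382, 69]) cube([68, 21, 936]);
translate([2257, 382, 69]) cube([68, 21, 936]);
translate([2428, 382, 69]) cube([68, 21, 936]);


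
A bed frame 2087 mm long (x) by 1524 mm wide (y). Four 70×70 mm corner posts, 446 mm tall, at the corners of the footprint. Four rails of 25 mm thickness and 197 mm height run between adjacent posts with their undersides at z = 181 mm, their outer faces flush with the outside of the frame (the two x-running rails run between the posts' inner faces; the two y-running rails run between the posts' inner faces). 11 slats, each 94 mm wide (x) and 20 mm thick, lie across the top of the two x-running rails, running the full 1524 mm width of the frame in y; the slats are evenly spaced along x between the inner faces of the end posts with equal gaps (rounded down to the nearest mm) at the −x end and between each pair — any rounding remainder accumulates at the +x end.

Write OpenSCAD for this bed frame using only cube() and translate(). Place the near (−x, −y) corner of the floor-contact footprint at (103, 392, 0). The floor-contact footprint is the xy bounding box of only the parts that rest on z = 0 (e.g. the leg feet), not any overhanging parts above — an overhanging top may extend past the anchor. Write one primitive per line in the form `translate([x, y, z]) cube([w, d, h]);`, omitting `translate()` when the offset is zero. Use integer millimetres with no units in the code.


// slat z = rail_z + rail_h = 181 + 197 = 378
// slat gap = ⌊(1947 − 11·94) / 12⌋ = 76
translate([103, 392, 0]) cube([70, 70, 446]);
translate([103, 1846, 0]) cube([70, 70, 446]);
translate([2120, 392, 0]) cube([70, 70, 446]);
translate([2120, 1846, 0]) cube([70, 70, 446]);
translate([173, 392, 181]) cube([1947, 25, 197]);
translate([173, 1891, 181]) cube([1947, 25, 197]);
translate([103, 462, 181]) cube([25, 1384, 197]);
translate([2165, 462, 181]) cube([25, 1384, 197]);
translate([249, 392, 378]) cube([94, 1524, 20]);
translate([419, 392, 378]) cube([94, 1524, 20]);
translate([589, 392, 378]) cube([94, 1524, 20]);
translate([759, 392, 378]) cube([94, 1524, 20]);
translate([929, 392, 378]) cube([94, 1524, 20]);
translate([1099, 392, 378]) cube([94, 1524, 20]);
translate([1269, 392, 378]) cube([94, 1524, 20]);
translate([1439, 392, 378]) cube([94, 1524, 20]);
translate([1609, 392, 378]) cube([94, 1524, 20]);
translate([1779, 392, 378]) cube([94, 1524, 20]);
translate([1949, 392, 378]) cube([94, 1524, 20]);


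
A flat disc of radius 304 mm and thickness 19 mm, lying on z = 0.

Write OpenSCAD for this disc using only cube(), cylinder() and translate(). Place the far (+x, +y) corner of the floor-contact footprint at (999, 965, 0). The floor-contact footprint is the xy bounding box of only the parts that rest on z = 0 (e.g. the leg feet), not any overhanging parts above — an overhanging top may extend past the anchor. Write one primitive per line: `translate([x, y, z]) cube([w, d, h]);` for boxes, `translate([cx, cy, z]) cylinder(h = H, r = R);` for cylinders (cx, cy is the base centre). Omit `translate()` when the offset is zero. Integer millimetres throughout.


translate([695, 661, 0]) cylinder(h = 19, r = 304);


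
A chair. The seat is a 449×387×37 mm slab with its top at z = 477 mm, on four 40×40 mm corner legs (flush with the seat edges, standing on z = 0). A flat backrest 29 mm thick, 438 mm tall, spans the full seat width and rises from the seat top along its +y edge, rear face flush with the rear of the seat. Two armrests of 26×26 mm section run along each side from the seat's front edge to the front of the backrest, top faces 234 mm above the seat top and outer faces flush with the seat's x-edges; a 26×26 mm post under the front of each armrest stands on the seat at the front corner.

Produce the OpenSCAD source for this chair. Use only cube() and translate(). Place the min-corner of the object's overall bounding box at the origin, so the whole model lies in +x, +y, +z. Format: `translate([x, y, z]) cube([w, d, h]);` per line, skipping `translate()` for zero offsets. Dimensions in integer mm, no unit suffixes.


// leg_h = 477 - 37 = 440
// arm post h = 234 - 26 = 208
translate([0, 0, 440]) cube([449, 387, 37]);
cube([40, 40, 440]);
translate([409, 0, 0]) cube([40, 40, 440]);
translate([0, 347, 0]) cube([40, 40, 440]);
translate([409, 347, 0]) cube([40, 40, 440]);
translate([0, 358, 477]) cube([449, 29, 438]);
translate([0, 0, 685]) cube([26, 358, 26]);
translate([423, 0, 685]) cube([26, 358, 26]);
translate([0, 0, 477]) cube([26, 26, 208]);
translate([423, 0, 477]) cube([26, 26, 208]);


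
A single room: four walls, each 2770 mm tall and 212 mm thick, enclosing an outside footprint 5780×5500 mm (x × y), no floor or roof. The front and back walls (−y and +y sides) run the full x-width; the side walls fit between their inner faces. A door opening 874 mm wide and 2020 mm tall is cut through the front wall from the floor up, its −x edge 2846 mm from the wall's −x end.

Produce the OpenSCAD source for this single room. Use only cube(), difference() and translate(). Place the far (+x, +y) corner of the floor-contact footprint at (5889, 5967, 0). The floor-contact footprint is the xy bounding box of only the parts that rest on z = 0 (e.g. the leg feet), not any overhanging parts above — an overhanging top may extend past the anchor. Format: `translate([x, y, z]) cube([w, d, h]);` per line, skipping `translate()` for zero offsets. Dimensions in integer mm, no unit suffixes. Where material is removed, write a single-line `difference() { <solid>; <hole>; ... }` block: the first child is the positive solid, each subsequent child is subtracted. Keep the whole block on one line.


difference() { translate([109, 467, 0]) cube([5780, 212, 2770]); translate([2955, 467, 0]) cube([874, 212, 2020]); }
translate([109, 5755, 0]) cube([5780, 212, 2770]);
translate([109, 679, 0]) cube([212, 5076, 2770]);
translate([5677, 679, 0]) cube([212, 5076, 2770]);


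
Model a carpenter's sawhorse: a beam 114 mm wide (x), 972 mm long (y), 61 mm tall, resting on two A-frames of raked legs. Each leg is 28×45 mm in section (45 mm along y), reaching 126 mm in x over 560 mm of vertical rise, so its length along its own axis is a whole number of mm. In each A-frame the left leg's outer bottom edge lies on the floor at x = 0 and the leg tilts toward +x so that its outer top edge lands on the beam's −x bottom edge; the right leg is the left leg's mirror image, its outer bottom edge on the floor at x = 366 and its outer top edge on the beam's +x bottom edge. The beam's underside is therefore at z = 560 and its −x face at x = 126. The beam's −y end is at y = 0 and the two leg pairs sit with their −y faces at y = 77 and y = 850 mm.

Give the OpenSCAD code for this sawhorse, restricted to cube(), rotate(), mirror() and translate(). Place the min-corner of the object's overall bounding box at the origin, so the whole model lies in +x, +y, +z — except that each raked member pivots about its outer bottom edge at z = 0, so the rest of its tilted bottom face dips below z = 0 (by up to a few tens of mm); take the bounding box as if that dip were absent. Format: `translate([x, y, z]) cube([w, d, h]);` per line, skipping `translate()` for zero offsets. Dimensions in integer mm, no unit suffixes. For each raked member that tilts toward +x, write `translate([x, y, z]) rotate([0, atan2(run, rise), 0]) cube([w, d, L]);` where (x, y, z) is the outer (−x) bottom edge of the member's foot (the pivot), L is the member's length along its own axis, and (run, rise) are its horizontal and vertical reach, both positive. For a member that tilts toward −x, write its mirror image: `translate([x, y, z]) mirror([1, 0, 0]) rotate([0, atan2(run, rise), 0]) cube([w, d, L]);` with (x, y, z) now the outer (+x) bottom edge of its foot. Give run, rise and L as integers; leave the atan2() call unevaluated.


translate([126, 0, 560]) cube([114, 972, 61]);
translate([0, 77, 0]) rotate([0, atan2(126, 560), 0]) cube([28, 45, 574]);
translate([366, 77, 0]) mirror([1, 0, 0]) rotate([0, atan2(126, 560), 0]) cube([28, 45, 574]);
translate([0, 850, 0]) rotate([0, atan2(126, 560), 0]) cube([28, 45, 574]);
translate([366, 850, 0]) mirror([1, 0, 0]) rotate([0, atan2(126, 560), 0]) cube([28, 45, 574]);


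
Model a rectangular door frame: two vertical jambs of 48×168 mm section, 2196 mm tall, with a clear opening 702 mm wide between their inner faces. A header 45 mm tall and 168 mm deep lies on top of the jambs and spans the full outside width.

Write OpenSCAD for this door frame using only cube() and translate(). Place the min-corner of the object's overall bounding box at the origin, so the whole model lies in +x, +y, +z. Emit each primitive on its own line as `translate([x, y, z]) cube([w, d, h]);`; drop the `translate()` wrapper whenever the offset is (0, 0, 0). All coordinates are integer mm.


cube([48, 168, 2196]);
translate([750, 0, 0]) cube([48, 168, 2196]);
translate([0, 0, 2196]) cube([798, 168, 45]);


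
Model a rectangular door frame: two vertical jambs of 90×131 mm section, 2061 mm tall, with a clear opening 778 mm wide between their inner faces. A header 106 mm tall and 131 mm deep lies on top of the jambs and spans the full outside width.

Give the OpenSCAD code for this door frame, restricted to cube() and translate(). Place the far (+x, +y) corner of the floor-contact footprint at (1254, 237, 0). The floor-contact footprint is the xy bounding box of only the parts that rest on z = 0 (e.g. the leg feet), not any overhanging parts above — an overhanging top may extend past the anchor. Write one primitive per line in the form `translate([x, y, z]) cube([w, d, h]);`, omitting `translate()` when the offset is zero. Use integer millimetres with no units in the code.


translate([296, 106, 0]) cube([90, 131, 2061]);
translate([1164, 106, 0]) cube([90, 131, 2061]);
translate([296, 106, 2061]) cube([958, 131, 106]);


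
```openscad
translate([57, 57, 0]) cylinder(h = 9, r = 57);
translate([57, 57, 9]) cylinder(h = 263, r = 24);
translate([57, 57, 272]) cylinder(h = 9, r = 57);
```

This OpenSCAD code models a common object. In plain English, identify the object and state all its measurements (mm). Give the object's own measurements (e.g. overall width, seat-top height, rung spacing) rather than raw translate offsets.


A spool: two coaxial disc flanges of radius 57 mm and thickness 9 mm, joined by a core cylinder of radius 24 mm and height 263 mm. The lower flange rests on z = 0 and the three cylinders share a vertical axis.


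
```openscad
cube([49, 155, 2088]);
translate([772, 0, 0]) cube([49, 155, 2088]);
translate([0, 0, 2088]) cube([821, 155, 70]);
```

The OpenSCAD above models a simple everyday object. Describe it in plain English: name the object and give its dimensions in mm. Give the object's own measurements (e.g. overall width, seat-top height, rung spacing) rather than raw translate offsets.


A door frame. The clear opening is 723 mm wide and 2088 mm high. Two 49 mm wide jambs, 155 mm deep, stand either side of the opening from the floor to the top of the opening. A 70 mm thick head sits across the top of both jambs, spanning the full outside width of the frame.


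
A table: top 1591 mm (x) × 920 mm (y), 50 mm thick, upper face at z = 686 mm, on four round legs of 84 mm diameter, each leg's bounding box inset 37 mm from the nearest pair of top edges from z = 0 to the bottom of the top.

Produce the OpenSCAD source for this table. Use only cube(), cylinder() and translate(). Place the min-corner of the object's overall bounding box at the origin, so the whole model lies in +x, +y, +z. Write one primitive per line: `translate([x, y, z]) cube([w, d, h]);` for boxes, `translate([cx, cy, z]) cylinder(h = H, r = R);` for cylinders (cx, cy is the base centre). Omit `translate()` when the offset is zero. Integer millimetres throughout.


translate([0, 0, 636]) cube([1591, 920, 50]);
translate([79, 79, 0]) cylinder(h = 636, r = 42);
translate([1512, 79, 0]) cylinder(h = 636, r = 42);
translate([79, 841, 0]) cylinder(h = 636, r = 42);
translate([1512, 841, 0]) cylinder(h = 636, r = 42);


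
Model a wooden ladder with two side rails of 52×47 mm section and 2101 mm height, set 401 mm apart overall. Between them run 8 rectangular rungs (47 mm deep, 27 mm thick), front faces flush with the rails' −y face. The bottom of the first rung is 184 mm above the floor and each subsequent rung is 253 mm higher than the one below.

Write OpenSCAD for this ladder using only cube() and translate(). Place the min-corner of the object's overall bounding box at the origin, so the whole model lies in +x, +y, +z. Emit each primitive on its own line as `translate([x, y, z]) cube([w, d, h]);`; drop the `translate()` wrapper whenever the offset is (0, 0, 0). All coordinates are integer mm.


// rung span = 401 - 2*52 = 297
// rung[k] z = 184 + k*253
cube([52, 47, 2101]);
translate([349, 0, 0]) cube([52, 47, 2101]);
translate([52, 0, 184]) cube([297, 47, 27]);
translate([52, 0, 437]) cube([297, 47, 27]);
translate([52, 0, 690]) cube([297, 47, 27]);
translate([52, 0, 943]) cube([297, 47, 27]);
translate([52, 0, 1196]) cube([297, 47, 27]);
translate([52, 0, 1449]) cube([297, 47, 27]);
translate([52, 0, 1702]) cube([297, 47, 27]);
translate([52, 0, 1955]) cube([297, 47, 27]);


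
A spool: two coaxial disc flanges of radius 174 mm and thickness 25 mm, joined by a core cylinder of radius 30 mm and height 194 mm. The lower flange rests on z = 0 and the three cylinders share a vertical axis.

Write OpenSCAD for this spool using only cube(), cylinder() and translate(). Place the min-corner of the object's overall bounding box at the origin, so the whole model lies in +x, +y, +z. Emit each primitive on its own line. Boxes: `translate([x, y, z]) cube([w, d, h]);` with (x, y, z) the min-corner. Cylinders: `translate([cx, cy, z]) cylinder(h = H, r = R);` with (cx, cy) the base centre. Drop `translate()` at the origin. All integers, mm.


translate([174, 174, 0]) cylinder(h = 25, r = 174);
translate([174, 174, 25]) cylinder(h = 194, r = 30);
translate([174, 174, 219]) cylinder(h = 25, r = 174);


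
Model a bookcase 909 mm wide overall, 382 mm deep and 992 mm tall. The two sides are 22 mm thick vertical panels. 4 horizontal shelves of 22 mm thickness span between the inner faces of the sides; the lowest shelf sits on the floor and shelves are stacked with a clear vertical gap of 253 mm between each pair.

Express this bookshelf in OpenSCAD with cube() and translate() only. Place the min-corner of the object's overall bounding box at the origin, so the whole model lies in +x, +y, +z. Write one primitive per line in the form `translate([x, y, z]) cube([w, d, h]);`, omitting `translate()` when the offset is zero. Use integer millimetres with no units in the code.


cube([22, 382, 992]);
translate([887, 0, 0]) cube([22, 382, 992]);
translate([22, 0, 0]) cube([865, 382, 22]);
translate([22, 0, 275]) cube([865, 382, 22]);
translate([22, 0, 550]) cube([865, 382, 22]);
translate([22, 0, 825]) cube([865, 382, 22]);


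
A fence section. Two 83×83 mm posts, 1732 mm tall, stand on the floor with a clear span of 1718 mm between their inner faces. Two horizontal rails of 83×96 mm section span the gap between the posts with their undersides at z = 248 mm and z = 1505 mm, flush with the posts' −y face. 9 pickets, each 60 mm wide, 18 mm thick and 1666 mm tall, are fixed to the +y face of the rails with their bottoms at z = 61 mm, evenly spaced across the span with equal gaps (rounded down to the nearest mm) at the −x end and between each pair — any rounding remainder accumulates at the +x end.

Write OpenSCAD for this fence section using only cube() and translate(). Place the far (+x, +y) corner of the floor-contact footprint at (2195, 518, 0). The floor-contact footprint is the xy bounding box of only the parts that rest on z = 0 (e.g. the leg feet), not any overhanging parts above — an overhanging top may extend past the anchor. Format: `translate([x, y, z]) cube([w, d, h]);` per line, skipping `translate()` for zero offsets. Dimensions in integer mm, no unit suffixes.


translate([311, 435, 0]) cube([83, 83, 1732]);
translate([2112, 435, 0]) cube([83, 83, 1732]);
translate([394, 435, 248]) cube([1718, 83, 96]);
translate([394, 435, 1505]) cube([1718, 83, 96]);
translate([511, 518, 61]) cube([60, 18, 1666]);
translate([688, 518, 61]) cube([60, 18, 1666]);
translate([865, 518, 61]) cube([60, 18, 1666]);
translate([1042, 518, 61]) cube([60, 18, 1666]);
translate([1219, 518, 61]) cube([60, 18, 1666]);
translate([1396, 518, 61]) cube([60, 18, 1666]);
translate([1573, 518, 61]) cube([60, 18, 1666]);
translate([1750, 518, 61]) cube([60, 18, 1666]);
translate([1927, 518, 61]) cube([60, 18, 1666]);


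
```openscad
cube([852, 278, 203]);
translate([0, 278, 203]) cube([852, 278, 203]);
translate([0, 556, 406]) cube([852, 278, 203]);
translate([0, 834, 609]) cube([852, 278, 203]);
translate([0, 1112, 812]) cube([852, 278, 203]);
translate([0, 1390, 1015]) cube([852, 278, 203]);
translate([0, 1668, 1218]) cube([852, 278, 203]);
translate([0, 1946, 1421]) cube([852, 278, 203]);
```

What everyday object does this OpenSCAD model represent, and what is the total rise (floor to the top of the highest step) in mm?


A staircase. The total rise is 1624 mm.

8 identical blocks, each offset up and back from the previous — a staircase. Each step is 203 mm tall and there are 8 of them, so the total rise is 8 × 203 = 1624 mm.


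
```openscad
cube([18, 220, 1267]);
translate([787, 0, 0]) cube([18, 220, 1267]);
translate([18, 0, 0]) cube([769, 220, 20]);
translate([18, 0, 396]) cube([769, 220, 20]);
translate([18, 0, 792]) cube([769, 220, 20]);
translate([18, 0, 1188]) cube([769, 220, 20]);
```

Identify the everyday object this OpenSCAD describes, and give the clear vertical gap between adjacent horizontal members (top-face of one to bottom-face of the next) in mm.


A bookshelf. The clear shelf gap is 376 mm.

Two tall side panels with 4 horizontal boards between them — a bookshelf. The first two shelf undersides are at z = 0 and z = 396; with shelf thickness 20, the clear gap is 396 − 0 − 20 = 376 mm.


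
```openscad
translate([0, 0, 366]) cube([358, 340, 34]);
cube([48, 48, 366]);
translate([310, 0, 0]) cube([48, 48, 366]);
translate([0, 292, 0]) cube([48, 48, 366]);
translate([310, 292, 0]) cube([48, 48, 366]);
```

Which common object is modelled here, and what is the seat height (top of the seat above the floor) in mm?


A stool. The seat height is 400 mm.

A 358×340×34 slab at z = 366 on four corner posts — a stool. The seat top is 366 + 34 = 400 mm.


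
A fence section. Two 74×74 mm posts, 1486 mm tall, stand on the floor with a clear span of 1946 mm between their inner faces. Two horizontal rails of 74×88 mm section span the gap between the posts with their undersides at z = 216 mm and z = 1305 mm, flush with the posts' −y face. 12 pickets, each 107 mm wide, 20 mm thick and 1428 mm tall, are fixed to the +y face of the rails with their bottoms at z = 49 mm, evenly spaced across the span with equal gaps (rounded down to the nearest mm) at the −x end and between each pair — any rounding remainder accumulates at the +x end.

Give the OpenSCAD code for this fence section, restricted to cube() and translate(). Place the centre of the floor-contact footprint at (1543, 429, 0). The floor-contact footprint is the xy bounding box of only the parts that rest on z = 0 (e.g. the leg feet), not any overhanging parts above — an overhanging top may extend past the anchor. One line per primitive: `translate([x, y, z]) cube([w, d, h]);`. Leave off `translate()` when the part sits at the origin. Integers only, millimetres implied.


translate([496, 392, 0]) cube([74, 74, 1486]);
translate([2516, 392, 0]) cube([74, 74, 1486]);
translate([570, 392, 216]) cube([1946, 74, 88]);
translate([570, 392, 1305]) cube([1946, 74, 88]);
translate([620, 466, 49]) cube([107, 20, 1428]);
translate([777, 466, 49]) cube([107, 20, 1428]);
translate([934, 466, 49]) cube([107, 20, 1428]);
translate([1091, 466, 49]) cube([107, 20, 1428]);
translate([1248, 466, 49]) cube([107, 20, 1428]);
translate([1405, 466, 49]) cube([107, 20, 1428]);
translate([1562, 466, 49]) cube([107, 20, 1428]);
translate([1719, 466, 49]) cube([107, 20, 1428]);
translate([1876, 466, 49]) cube([107, 20, 1428]);
translate([2033, 466, 49]) cube([107, 20, 1428]);
translate([2190, 466, 49]) cube([107, 20, 1428]);
translate([2347, 466, 49]) cube([107, 20, 1428]);


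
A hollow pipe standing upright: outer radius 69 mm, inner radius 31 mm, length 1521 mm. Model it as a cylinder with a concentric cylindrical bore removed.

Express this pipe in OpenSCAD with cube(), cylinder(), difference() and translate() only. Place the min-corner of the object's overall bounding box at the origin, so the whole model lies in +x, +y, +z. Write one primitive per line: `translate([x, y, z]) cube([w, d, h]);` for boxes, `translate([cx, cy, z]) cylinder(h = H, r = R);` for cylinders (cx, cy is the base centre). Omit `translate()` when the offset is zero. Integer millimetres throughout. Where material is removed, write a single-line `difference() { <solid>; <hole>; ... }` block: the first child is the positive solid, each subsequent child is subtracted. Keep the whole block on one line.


difference() { translate([69, 69, 0]) cylinder(h = 1521, r = 69); translate([69, 69, 0]) cylinder(h = 1521, r = 31); }


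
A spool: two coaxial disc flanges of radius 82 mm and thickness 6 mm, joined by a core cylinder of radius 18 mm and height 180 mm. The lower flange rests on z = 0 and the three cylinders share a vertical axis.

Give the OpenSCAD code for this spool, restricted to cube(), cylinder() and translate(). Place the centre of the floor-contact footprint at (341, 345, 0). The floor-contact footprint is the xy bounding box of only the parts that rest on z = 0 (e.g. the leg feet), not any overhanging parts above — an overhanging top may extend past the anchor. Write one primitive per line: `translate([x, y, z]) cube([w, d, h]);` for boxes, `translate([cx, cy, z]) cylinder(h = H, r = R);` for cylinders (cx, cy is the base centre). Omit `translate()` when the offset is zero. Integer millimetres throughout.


translate([341, 345, 0]) cylinder(h = 6, r = 82);
translate([341, 345, 6]) cylinder(h = 180, r = 18);
translate([341, 345, 186]) cylinder(h = 6, r = 82);


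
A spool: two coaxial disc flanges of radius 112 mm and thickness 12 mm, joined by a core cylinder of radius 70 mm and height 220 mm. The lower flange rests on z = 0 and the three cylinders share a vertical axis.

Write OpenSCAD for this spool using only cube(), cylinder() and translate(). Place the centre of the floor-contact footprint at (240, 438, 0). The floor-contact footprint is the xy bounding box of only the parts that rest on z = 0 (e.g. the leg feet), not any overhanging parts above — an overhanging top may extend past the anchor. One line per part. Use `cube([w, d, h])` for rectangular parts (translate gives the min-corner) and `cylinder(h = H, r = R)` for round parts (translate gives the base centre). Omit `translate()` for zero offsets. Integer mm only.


translate([240, 438, 0]) cylinder(h = 12, r = 112);
translate([240, 438, 12]) cylinder(h = 220, r = 70);
translate([240, 438, 232]) cylinder(h = 12, r = 112);


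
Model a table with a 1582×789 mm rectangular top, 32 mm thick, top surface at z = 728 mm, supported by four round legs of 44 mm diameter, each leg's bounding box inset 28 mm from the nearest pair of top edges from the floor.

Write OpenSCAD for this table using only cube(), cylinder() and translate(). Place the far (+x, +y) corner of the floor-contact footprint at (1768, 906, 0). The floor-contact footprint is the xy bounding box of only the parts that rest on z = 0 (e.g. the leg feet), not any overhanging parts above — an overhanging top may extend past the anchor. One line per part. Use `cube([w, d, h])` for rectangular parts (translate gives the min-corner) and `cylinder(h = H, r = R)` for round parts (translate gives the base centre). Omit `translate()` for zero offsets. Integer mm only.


translate([214, 145, 696]) cube([1582, 789, 32]);
translate([264, 195, 0]) cylinder(h = 696, r = 22);
translate([1746, 195, 0]) cylinder(h = 696, r = 22);
translate([264, 884, 0]) cylinder(h = 696, r = 22);
translate([1746, 884, 0]) cylinder(h = 696, r = 22);


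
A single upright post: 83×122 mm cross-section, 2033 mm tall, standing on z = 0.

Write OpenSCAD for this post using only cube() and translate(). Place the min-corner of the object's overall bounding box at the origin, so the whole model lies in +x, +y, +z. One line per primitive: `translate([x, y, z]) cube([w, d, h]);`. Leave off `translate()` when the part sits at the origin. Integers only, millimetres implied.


cube([83, 122, 2033]);


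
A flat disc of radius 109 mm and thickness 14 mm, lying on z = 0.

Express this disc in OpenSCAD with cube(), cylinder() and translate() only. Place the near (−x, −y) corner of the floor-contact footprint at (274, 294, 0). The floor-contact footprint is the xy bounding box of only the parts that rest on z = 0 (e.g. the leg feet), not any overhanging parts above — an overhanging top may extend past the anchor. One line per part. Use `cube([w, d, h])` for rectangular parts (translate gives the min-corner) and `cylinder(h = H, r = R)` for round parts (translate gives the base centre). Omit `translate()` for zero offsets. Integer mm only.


translate([383, 403, 0]) cylinder(h = 14, r = 109);


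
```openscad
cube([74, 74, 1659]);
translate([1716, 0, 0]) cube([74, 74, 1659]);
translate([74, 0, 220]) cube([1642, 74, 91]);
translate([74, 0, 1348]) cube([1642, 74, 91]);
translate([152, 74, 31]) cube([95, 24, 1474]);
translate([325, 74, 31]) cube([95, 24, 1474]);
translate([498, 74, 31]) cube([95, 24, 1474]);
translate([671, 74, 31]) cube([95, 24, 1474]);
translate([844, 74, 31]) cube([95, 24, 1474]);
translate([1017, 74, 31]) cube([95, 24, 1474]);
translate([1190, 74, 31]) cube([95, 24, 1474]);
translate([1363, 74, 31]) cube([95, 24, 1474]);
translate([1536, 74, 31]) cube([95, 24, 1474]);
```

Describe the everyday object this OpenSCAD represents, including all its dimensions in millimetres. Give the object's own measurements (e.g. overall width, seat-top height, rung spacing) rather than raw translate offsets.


A fence section. Two 74×74 mm posts, 1659 mm tall, stand on the floor with a clear span of 1642 mm between their inner faces. Two horizontal rails of 74×91 mm section span the gap between the posts with their undersides at z = 220 mm and z = 1348 mm, flush with the posts' −y face. 9 pickets, each 95 mm wide, 24 mm thick and 1474 mm tall, are fixed to the +y face of the rails with their bottoms at z = 31 mm, spaced across the span with a 78 mm gap after the −x post and between neighbouring pickets, with 85 mm left before the +x post.
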